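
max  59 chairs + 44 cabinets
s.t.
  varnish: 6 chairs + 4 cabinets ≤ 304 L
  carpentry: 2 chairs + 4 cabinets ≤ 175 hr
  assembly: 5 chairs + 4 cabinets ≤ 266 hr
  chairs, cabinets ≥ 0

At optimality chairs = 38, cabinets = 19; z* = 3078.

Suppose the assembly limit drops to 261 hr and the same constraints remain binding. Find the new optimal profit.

At the optimum: varnish uses 304 of 304 (binding); carpentry uses 152 of 175 (slack = 23); assembly uses 266 of 266 (binding).
By complementary slackness, y = 0 for the non-binding constraint.
From A_Bᵀ y = c: 6·y_varnish + 5·y_assembly = 59; 4·y_varnish + 4·y_assembly = 44.
→ y_varnish = 4 and y_assembly = 7.
Δz = y_assembly·Δb = 7 × (-5) = -35, so new z* = 3078 − 35 = 3043.

3043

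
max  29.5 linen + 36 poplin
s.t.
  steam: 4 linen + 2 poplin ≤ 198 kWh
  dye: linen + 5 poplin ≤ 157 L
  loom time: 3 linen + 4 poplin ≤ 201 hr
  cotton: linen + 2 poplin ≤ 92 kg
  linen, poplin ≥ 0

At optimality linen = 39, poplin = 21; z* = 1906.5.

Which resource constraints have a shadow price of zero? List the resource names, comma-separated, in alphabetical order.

steam: 198/198 (binding)
dye: 144/157 (slack 13)
loom time: 201/201 (binding)
cotton: 81/92 (slack 11)
By complementary slackness, a constraint with positive slack has shadow price 0 → cotton, dye.

cotton, dye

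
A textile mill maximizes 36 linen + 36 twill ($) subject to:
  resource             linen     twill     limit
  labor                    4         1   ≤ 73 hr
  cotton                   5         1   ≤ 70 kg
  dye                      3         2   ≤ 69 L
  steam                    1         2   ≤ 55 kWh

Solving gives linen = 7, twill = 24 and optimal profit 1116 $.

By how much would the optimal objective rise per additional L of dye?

At the optimum: labor uses 52 of 73 (slack = 21); cotton uses 59 of 70 (slack = 11); dye uses 69 of 69 (binding); steam uses 55 of 55 (binding).
By complementary slackness, y = 0 for the non-binding constraints.
Dual feasibility on the basic columns requires 3·y_dye + 1·y_steam = 36, 2·y_dye + 2·y_steam = 36.
This yields shadow prices y_dye = 9, y_steam = 9.
Shadow price of dye = 9.

9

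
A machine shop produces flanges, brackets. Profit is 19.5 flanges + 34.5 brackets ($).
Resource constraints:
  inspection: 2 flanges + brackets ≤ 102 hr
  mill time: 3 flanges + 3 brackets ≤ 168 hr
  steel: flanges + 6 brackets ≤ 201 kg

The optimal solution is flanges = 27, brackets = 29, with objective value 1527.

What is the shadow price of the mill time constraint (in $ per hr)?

5.5

At the optimum: inspection uses 83 of 102 (slack = 19); mill time uses 168 of 168 (binding); steel uses 201 of 201 (binding).
Slack constraints have shadow price 0 (complementary slackness).
Dual feasibility on the basic columns requires 3·y_mill time + 1·y_steel = 19.5, 3·y_mill time + 6·y_steel = 34.5.
→ y_mill time = 5.5 and y_steel = 3.
Shadow price of mill time = 5.5.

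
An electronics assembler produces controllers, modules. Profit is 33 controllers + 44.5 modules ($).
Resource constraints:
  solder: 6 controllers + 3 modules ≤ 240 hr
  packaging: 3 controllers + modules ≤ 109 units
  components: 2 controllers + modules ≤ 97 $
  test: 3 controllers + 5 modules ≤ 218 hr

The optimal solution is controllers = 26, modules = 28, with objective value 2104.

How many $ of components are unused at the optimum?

17

components used = 2·26 + 1·28 = 80; slack = 97 − 80 = 17.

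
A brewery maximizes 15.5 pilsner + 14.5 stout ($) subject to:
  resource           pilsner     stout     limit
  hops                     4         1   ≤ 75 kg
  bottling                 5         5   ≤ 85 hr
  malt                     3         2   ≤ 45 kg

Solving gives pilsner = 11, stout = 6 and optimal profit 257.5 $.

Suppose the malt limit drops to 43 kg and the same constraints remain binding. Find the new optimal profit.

Check each constraint at x*: hops 50/75 (slack 25); bottling 85/85 (tight); malt 45/45 (tight).
By complementary slackness, y = 0 for the non-binding constraint.
From A_Bᵀ y = c: 5·y_bottling + 3·y_malt = 15.5; 5·y_bottling + 2·y_malt = 14.5.
→ y_bottling = 2.5 and y_malt = 1.
Δz = y_malt·Δb = 1 × (-2) = -2, so new z* = 257.5 − 2 = 255.5.

255.5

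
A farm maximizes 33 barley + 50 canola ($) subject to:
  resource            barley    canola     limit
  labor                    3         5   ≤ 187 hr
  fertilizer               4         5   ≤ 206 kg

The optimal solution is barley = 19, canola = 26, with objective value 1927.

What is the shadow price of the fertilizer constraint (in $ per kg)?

At the optimum: labor uses 187 of 187 (binding); fertilizer uses 206 of 206 (binding).
Dual feasibility on the basic columns requires 3·y_labor + 4·y_fertilizer = 33, 5·y_labor + 5·y_fertilizer = 50.
Solving: y_labor = 7, y_fertilizer = 3.
Shadow price of fertilizer = 3.

3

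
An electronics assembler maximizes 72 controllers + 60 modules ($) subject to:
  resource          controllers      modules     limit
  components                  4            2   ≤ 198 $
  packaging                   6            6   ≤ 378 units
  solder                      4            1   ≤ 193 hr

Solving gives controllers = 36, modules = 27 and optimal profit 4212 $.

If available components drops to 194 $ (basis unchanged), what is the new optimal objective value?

4188

Check each constraint at x*: components 198/198 (tight); packaging 378/378 (tight); solder 171/193 (slack 22).
Since solder is not tight, its dual is 0.
Dual feasibility on the basic columns requires 4·y_components + 6·y_packaging = 72, 2·y_components + 6·y_packaging = 60.
Solving: y_components = 6, y_packaging = 8.
Δz = y_components·Δb = 6 × (-4) = -24, so new z* = 4212 − 24 = 4188.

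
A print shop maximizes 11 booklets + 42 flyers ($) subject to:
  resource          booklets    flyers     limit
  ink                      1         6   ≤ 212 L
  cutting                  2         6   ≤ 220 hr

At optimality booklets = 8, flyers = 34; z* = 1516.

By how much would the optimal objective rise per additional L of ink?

3

Check each constraint at x*: ink 212/212 (tight); cutting 220/220 (tight).
The binding rows give the dual system: 1·y_ink + 2·y_cutting = 11 and 6·y_ink + 6·y_cutting = 42.
This yields shadow prices y_ink = 3, y_cutting = 4.
Shadow price of ink = 3.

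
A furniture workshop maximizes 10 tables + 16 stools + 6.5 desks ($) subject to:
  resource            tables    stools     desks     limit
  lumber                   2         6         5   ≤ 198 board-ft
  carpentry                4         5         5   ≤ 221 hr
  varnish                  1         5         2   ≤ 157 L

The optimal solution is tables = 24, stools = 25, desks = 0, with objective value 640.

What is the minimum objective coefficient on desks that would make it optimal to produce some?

15

Check each constraint at x*: lumber 198/198 (tight); carpentry 221/221 (tight); varnish 149/157 (slack 8).
Slack constraints have shadow price 0 (complementary slackness).
Dual feasibility on the basic columns requires 2·y_lumber + 4·y_carpentry = 10, 6·y_lumber + 5·y_carpentry = 16.
Solving: y_lumber = 1, y_carpentry = 2.
desks enters the basis when its profit ≥ yᵀa₃ = 1·5 + 2·5 = 15.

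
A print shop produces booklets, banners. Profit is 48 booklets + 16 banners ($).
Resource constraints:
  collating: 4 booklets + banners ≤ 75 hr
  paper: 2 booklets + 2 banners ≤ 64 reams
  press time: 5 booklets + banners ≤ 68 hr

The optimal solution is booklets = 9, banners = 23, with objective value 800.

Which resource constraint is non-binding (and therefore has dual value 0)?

collating

collating: 59/75 (slack 16)
paper: 64/64 (binding)
press time: 68/68 (binding)
By complementary slackness, a constraint with positive slack has shadow price 0 → collating.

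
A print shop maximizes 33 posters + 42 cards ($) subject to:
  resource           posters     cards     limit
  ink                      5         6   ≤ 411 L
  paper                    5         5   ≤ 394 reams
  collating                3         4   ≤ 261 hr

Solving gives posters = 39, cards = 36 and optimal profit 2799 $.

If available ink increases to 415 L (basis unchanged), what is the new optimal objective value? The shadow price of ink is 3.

Δb = 4, so new z* = 2799 + (3)·(4) = 2799 + 12 = 2811.

2811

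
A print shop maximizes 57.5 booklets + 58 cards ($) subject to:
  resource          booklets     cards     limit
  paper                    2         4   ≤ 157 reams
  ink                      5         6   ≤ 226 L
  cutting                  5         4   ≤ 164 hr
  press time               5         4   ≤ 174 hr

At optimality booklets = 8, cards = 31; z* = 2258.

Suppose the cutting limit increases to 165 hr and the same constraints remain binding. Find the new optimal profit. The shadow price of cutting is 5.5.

Δb = 1, so new z* = 2258 + (5.5)·(1) = 2258 + 5.5 = 2263.5.

2263.5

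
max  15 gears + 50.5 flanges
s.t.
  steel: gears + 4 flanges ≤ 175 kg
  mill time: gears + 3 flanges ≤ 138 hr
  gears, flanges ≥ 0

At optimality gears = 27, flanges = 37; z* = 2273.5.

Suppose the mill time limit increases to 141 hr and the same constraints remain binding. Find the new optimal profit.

Both steel and mill time are binding at x*.
The binding rows give the dual system: 1·y_steel + 1·y_mill time = 15 and 4·y_steel + 3·y_mill time = 50.5.
→ y_steel = 5.5 and y_mill time = 9.5.
Δz = y_mill time·Δb = 9.5 × (3) = 28.5, so new z* = 2273.5 + 28.5 = 2302.

2302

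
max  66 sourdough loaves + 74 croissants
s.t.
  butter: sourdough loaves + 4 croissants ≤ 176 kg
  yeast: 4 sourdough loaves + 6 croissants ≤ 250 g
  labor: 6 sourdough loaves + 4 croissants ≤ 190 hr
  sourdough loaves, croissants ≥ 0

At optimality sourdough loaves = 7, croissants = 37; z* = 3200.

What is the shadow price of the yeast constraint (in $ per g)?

Binding: yeast and labor. Non-binding: butter (21 unused).
Slack constraints have shadow price 0 (complementary slackness).
The binding rows give the dual system: 4·y_yeast + 6·y_labor = 66 and 6·y_yeast + 4·y_labor = 74.
This yields shadow prices y_yeast = 9, y_labor = 5.
Shadow price of yeast = 9.

9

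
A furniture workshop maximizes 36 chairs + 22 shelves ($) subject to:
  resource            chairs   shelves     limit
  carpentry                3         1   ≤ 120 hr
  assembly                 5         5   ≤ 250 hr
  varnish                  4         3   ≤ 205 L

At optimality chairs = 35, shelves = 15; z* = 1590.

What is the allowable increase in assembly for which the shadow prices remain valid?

Binding constraints: carpentry, assembly. The basis is B = [[3,1],[5,5]] with det 10.
Per unit increase in assembly, x* moves by d = (-0.1, 0.3).
The basis stays optimal until varnish becomes binding; allowable increase = 40 hr.

40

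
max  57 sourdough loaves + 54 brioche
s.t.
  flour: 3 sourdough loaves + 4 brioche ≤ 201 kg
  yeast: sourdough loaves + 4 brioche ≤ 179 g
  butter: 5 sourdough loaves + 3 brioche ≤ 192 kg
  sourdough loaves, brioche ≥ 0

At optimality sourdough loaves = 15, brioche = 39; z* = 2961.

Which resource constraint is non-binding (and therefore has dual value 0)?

flour: 201/201 (binding)
yeast: 171/179 (slack 8)
butter: 192/192 (binding)
By complementary slackness, a constraint with positive slack has shadow price 0 → yeast.

yeast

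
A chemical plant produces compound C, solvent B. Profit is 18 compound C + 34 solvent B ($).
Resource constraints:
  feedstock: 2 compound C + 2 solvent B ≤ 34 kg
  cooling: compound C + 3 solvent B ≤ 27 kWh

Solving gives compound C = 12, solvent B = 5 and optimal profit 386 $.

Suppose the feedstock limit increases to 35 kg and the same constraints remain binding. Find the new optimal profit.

Both feedstock and cooling are binding at x*.
From A_Bᵀ y = c: 2·y_feedstock + 1·y_cooling = 18; 2·y_feedstock + 3·y_cooling = 34.
→ y_feedstock = 5 and y_cooling = 8.
Δz = y_feedstock·Δb = 5 × (1) = 5, so new z* = 386 + 5 = 391.

391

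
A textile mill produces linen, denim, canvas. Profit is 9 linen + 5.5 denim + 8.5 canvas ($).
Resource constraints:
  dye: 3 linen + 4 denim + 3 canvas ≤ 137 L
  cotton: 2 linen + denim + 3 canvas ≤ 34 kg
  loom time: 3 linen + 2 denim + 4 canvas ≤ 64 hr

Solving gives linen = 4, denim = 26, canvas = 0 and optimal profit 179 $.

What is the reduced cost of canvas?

-4

Binding: cotton and loom time. Non-binding: dye (21 unused).
Slack constraints have shadow price 0 (complementary slackness).
Dual feasibility on the basic columns requires 2·y_cotton + 3·y_loom time = 9, 1·y_cotton + 2·y_loom time = 5.5.
Solving: y_cotton = 1.5, y_loom time = 2.
Reduced cost of canvas: c₃ − yᵀa₃ = 8.5 − (1.5·3 + 2·4) = 8.5 − 12.5 = -4.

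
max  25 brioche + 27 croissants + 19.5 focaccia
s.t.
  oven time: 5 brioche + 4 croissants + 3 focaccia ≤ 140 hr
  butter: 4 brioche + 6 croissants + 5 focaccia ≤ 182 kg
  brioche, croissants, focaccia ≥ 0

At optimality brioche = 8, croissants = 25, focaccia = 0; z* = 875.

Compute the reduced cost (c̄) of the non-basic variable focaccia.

-2

Check each constraint at x*: oven time 140/140 (tight); butter 182/182 (tight).
The binding rows give the dual system: 5·y_oven time + 4·y_butter = 25 and 4·y_oven time + 6·y_butter = 27.
Solving: y_oven time = 3, y_butter = 2.5.
Reduced cost of focaccia: c₃ − yᵀa₃ = 19.5 − (3·3 + 2.5·5) = 19.5 − 21.5 = -2.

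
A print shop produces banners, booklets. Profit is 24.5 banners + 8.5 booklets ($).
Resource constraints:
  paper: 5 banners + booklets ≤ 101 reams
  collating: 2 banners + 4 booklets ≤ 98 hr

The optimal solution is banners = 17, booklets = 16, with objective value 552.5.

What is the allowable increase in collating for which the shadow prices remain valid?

306

Binding constraints: paper, collating. The basis is B = [[5,1],[2,4]] with det 18.
Per unit increase in collating, x* moves by d = (-0.0556, 0.2778).
The basis stays optimal until banners reaches 0; allowable increase = 306 hr.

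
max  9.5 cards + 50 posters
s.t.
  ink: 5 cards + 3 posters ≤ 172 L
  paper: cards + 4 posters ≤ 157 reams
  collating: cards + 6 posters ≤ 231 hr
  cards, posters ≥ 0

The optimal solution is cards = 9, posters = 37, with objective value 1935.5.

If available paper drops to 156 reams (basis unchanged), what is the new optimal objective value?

1932

Check each constraint at x*: ink 156/172 (slack 16); paper 157/157 (tight); collating 231/231 (tight).
Since ink is not tight, its dual is 0.
The binding rows give the dual system: 1·y_paper + 1·y_collating = 9.5 and 4·y_paper + 6·y_collating = 50.
→ y_paper = 3.5 and y_collating = 6.
Δz = y_paper·Δb = 3.5 × (-1) = -3.5, so new z* = 1935.5 − 3.5 = 1932.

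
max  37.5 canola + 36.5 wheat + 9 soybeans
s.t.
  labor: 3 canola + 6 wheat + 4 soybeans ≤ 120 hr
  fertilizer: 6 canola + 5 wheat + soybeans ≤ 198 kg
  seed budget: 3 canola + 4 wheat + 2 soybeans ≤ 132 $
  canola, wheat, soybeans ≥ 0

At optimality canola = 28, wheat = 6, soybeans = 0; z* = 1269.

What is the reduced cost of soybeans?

At the optimum: labor uses 120 of 120 (binding); fertilizer uses 198 of 198 (binding); seed budget uses 108 of 132 (slack = 24).
Slack constraints have shadow price 0 (complementary slackness).
Dual feasibility on the basic columns requires 3·y_labor + 6·y_fertilizer = 37.5, 6·y_labor + 5·y_fertilizer = 36.5.
This yields shadow prices y_labor = 1.5, y_fertilizer = 5.5.
Reduced cost of soybeans: c₃ − yᵀa₃ = 9 − (1.5·4 + 5.5·1) = 9 − 11.5 = -2.5.

-2.5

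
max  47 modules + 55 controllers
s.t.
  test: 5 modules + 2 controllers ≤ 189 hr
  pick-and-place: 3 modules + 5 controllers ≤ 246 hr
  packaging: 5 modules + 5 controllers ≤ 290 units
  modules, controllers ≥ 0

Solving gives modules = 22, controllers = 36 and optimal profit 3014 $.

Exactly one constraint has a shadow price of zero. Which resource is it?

test: 182/189 (slack 7)
pick-and-place: 246/246 (binding)
packaging: 290/290 (binding)
By complementary slackness, a constraint with positive slack has shadow price 0 → test.

test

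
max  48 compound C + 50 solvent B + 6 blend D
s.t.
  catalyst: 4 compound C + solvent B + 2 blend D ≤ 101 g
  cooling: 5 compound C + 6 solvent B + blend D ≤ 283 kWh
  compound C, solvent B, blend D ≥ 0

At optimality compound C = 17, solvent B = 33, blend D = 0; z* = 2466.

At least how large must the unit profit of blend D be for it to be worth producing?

12

At the optimum: catalyst uses 101 of 101 (binding); cooling uses 283 of 283 (binding).
From A_Bᵀ y = c: 4·y_catalyst + 5·y_cooling = 48; 1·y_catalyst + 6·y_cooling = 50.
→ y_catalyst = 2 and y_cooling = 8.
blend D enters the basis when its profit ≥ yᵀa₃ = 2·2 + 8·1 = 12.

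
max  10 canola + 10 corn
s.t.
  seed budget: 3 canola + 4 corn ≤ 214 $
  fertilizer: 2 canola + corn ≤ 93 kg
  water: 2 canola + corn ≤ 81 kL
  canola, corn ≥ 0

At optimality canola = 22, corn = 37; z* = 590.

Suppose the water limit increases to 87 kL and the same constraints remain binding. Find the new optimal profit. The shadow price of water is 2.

Δb = 6, so new z* = 590 + (2)·(6) = 590 + 12 = 602.

602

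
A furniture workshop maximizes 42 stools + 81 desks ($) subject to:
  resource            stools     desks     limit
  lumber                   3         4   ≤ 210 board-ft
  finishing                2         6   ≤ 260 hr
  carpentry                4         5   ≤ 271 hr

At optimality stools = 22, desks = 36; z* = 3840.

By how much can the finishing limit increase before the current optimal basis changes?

55

Binding constraints: lumber, finishing. The basis is B = [[3,4],[2,6]] with det 10.
Per unit increase in finishing, x* moves by d = (-0.4, 0.3).
The basis stays optimal until stools reaches 0; allowable increase = 55 hr.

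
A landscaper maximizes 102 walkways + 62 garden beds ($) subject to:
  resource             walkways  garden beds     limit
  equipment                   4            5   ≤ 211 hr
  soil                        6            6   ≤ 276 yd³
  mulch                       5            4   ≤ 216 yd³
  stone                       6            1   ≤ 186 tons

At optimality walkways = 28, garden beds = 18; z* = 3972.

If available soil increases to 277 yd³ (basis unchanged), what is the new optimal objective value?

At the optimum: equipment uses 202 of 211 (slack = 9); soil uses 276 of 276 (binding); mulch uses 212 of 216 (slack = 4); stone uses 186 of 186 (binding).
Since equipment, mulch are not tight, their duals are 0.
From A_Bᵀ y = c: 6·y_soil + 6·y_stone = 102; 6·y_soil + 1·y_stone = 62.
Solving: y_soil = 9, y_stone = 8.
Δz = y_soil·Δb = 9 × (1) = 9, so new z* = 3972 + 9 = 3981.

3981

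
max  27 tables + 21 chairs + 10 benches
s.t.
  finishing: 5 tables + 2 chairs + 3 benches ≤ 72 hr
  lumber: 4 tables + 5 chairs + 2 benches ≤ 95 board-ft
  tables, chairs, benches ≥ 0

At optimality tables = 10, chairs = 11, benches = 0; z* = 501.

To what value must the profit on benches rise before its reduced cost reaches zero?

Both finishing and lumber are binding at x*.
Dual feasibility on the basic columns requires 5·y_finishing + 4·y_lumber = 27, 2·y_finishing + 5·y_lumber = 21.
→ y_finishing = 3 and y_lumber = 3.
benches enters the basis when its profit ≥ yᵀa₃ = 3·3 + 3·2 = 15.

15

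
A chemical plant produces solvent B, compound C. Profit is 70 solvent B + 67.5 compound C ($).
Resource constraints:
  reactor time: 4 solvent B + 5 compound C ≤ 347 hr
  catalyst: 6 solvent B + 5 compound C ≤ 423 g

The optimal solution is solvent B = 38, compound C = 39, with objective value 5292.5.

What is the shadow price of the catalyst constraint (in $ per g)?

8

Check each constraint at x*: reactor time 347/347 (tight); catalyst 423/423 (tight).
The binding rows give the dual system: 4·y_reactor time + 6·y_catalyst = 70 and 5·y_reactor time + 5·y_catalyst = 67.5.
Solving: y_reactor time = 5.5, y_catalyst = 8.
Shadow price of catalyst = 8.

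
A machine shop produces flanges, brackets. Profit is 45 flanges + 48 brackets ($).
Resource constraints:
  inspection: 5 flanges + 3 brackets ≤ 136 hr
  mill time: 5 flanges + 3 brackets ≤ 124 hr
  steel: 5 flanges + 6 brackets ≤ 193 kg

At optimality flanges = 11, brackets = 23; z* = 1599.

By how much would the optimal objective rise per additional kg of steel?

7

Binding: mill time and steel. Non-binding: inspection (12 unused).
By complementary slackness, y = 0 for the non-binding constraint.
The binding rows give the dual system: 5·y_mill time + 5·y_steel = 45 and 3·y_mill time + 6·y_steel = 48.
→ y_mill time = 2 and y_steel = 7.
Shadow price of steel = 7.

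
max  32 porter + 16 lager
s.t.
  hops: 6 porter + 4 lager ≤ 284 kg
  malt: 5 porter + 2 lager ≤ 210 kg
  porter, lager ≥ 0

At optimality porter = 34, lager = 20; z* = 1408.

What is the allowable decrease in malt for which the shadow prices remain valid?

Binding constraints: hops, malt. The basis is B = [[6,4],[5,2]] with det -8.
Per unit decrease in malt, x* moves by d = (-0.5, 0.75).
The basis stays optimal until porter reaches 0; allowable decrease = 68 kg.

68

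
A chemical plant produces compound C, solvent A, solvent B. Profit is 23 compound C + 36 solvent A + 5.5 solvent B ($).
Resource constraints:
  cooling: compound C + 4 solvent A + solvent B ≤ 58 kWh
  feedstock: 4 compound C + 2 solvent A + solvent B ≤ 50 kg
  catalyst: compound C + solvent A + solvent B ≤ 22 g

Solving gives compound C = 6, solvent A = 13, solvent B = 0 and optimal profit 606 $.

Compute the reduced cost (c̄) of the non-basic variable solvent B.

-5.5

Check each constraint at x*: cooling 58/58 (tight); feedstock 50/50 (tight); catalyst 19/22 (slack 3).
Since catalyst is not tight, its dual is 0.
From A_Bᵀ y = c: 1·y_cooling + 4·y_feedstock = 23; 4·y_cooling + 2·y_feedstock = 36.
→ y_cooling = 7 and y_feedstock = 4.
Reduced cost of solvent B: c₃ − yᵀa₃ = 5.5 − (7·1 + 4·1) = 5.5 − 11 = -5.5.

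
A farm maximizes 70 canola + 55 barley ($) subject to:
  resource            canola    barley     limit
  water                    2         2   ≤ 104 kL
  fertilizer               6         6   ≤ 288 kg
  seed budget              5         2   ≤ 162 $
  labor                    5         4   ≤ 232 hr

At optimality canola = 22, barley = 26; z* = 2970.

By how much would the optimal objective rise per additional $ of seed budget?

Check each constraint at x*: water 96/104 (slack 8); fertilizer 288/288 (tight); seed budget 162/162 (tight); labor 214/232 (slack 18).
By complementary slackness, y = 0 for the non-binding constraints.
From A_Bᵀ y = c: 6·y_fertilizer + 5·y_seed budget = 70; 6·y_fertilizer + 2·y_seed budget = 55.
→ y_fertilizer = 7.5 and y_seed budget = 5.
Shadow price of seed budget = 5.

5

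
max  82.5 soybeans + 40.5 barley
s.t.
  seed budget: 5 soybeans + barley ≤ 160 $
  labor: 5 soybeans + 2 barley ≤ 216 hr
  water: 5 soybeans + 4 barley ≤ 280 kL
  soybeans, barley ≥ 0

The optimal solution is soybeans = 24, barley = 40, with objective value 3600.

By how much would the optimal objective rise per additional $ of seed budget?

Binding: seed budget and water. Non-binding: labor (16 unused).
Since labor is not tight, its dual is 0.
From A_Bᵀ y = c: 5·y_seed budget + 5·y_water = 82.5; 1·y_seed budget + 4·y_water = 40.5.
Solving: y_seed budget = 8.5, y_water = 8.
Shadow price of seed budget = 8.5.

8.5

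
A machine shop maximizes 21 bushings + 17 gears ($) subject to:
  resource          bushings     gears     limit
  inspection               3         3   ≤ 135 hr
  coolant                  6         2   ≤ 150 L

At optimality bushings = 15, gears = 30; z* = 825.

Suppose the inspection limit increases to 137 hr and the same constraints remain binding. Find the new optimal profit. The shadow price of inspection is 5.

835

Δb = 2, so new z* = 825 + (5)·(2) = 825 + 10 = 835.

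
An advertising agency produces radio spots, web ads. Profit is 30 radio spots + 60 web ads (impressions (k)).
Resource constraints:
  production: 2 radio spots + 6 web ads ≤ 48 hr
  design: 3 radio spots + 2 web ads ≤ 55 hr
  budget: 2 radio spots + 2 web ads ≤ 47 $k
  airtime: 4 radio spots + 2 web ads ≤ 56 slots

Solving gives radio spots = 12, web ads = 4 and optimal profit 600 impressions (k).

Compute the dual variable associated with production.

9

At the optimum: production uses 48 of 48 (binding); design uses 44 of 55 (slack = 11); budget uses 32 of 47 (slack = 15); airtime uses 56 of 56 (binding).
Since design, budget are not tight, their duals are 0.
From A_Bᵀ y = c: 2·y_production + 4·y_airtime = 30; 6·y_production + 2·y_airtime = 60.
This yields shadow prices y_production = 9, y_airtime = 3.
Shadow price of production = 9.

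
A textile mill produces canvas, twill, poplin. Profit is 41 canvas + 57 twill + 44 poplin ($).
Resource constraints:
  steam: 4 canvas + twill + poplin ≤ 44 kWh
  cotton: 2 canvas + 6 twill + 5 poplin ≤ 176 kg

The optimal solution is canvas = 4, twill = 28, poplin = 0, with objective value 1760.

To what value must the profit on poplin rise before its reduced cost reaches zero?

At the optimum: steam uses 44 of 44 (binding); cotton uses 176 of 176 (binding).
The binding rows give the dual system: 4·y_steam + 2·y_cotton = 41 and 1·y_steam + 6·y_cotton = 57.
Solving: y_steam = 6, y_cotton = 8.5.
poplin enters the basis when its profit ≥ yᵀa₃ = 6·1 + 8.5·5 = 48.5.

48.5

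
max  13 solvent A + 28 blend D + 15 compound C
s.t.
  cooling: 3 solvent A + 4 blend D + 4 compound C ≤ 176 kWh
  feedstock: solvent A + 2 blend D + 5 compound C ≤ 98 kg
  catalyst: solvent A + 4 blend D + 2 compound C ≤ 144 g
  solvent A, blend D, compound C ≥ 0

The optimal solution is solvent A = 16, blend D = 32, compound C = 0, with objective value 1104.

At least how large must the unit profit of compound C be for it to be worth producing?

20

At the optimum: cooling uses 176 of 176 (binding); feedstock uses 80 of 98 (slack = 18); catalyst uses 144 of 144 (binding).
By complementary slackness, y = 0 for the non-binding constraint.
From A_Bᵀ y = c: 3·y_cooling + 1·y_catalyst = 13; 4·y_cooling + 4·y_catalyst = 28.
This yields shadow prices y_cooling = 3, y_catalyst = 4.
compound C enters the basis when its profit ≥ yᵀa₃ = 3·4 + 4·2 = 20.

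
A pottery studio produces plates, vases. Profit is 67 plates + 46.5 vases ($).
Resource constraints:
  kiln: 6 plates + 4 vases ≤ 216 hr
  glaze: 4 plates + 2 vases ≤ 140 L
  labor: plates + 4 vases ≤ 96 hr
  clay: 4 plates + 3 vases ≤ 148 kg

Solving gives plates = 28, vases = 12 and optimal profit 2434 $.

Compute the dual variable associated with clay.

Binding: kiln and clay. Non-binding: glaze (4 unused), labor (20 unused).
Slack constraints have shadow price 0 (complementary slackness).
From A_Bᵀ y = c: 6·y_kiln + 4·y_clay = 67; 4·y_kiln + 3·y_clay = 46.5.
Solving: y_kiln = 7.5, y_clay = 5.5.
Shadow price of clay = 5.5.

5.5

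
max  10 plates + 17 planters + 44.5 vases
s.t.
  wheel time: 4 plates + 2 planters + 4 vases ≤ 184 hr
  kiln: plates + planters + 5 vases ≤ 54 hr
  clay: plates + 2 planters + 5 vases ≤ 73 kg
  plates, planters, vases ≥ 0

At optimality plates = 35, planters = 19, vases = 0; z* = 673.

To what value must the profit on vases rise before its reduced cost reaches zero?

50

Check each constraint at x*: wheel time 178/184 (slack 6); kiln 54/54 (tight); clay 73/73 (tight).
Slack constraints have shadow price 0 (complementary slackness).
The binding rows give the dual system: 1·y_kiln + 1·y_clay = 10 and 1·y_kiln + 2·y_clay = 17.
Solving: y_kiln = 3, y_clay = 7.
vases enters the basis when its profit ≥ yᵀa₃ = 3·5 + 7·5 = 50.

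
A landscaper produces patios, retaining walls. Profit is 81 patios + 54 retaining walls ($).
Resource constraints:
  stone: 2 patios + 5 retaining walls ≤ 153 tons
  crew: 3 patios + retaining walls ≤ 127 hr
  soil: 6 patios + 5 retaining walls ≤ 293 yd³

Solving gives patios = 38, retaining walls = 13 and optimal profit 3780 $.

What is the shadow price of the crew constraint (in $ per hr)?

Binding: crew and soil. Non-binding: stone (12 unused).
Since stone is not tight, its dual is 0.
From A_Bᵀ y = c: 3·y_crew + 6·y_soil = 81; 1·y_crew + 5·y_soil = 54.
→ y_crew = 9 and y_soil = 9.
Shadow price of crew = 9.

9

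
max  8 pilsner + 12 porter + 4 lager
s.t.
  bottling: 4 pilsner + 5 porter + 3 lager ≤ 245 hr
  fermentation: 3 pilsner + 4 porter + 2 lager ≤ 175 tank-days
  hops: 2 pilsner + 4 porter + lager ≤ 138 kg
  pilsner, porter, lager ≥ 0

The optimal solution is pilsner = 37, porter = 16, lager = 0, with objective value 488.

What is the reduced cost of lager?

-1

Check each constraint at x*: bottling 228/245 (slack 17); fermentation 175/175 (tight); hops 138/138 (tight).
Slack constraints have shadow price 0 (complementary slackness).
The binding rows give the dual system: 3·y_fermentation + 2·y_hops = 8 and 4·y_fermentation + 4·y_hops = 12.
→ y_fermentation = 2 and y_hops = 1.
Reduced cost of lager: c₃ − yᵀa₃ = 4 − (2·2 + 1·1) = 4 − 5 = -1.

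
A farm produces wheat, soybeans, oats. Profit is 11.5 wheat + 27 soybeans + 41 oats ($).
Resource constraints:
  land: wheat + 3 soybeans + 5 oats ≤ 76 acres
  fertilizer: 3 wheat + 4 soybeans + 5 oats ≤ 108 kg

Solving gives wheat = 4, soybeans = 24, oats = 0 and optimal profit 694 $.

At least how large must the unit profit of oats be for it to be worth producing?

Both land and fertilizer are binding at x*.
Dual feasibility on the basic columns requires 1·y_land + 3·y_fertilizer = 11.5, 3·y_land + 4·y_fertilizer = 27.
Solving: y_land = 7, y_fertilizer = 1.5.
oats enters the basis when its profit ≥ yᵀa₃ = 7·5 + 1.5·5 = 42.5.

42.5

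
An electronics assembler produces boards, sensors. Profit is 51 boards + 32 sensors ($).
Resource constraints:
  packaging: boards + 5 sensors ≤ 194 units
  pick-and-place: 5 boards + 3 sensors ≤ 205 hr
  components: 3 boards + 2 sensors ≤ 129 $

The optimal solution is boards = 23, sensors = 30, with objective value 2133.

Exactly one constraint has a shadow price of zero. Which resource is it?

packaging: 173/194 (slack 21)
pick-and-place: 205/205 (binding)
components: 129/129 (binding)
By complementary slackness, a constraint with positive slack has shadow price 0 → packaging.

packaging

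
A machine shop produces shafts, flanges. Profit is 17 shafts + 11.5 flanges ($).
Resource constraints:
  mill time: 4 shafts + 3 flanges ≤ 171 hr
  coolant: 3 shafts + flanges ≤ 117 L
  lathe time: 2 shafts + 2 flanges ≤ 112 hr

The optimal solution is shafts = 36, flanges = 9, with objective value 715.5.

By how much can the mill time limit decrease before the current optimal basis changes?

15

Binding constraints: mill time, coolant. The basis is B = [[4,3],[3,1]] with det -5.
Per unit decrease in mill time, x* moves by d = (0.2, -0.6).
The basis stays optimal until flanges reaches 0; allowable decrease = 15 hr.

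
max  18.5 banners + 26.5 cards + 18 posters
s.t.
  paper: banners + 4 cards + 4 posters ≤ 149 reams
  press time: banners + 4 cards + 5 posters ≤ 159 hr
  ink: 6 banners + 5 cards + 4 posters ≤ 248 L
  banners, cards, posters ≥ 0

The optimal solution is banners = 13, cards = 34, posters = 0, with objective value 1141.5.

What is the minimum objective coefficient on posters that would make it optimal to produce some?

24

Binding: paper and ink. Non-binding: press time (10 unused).
By complementary slackness, y = 0 for the non-binding constraint.
Dual feasibility on the basic columns requires 1·y_paper + 6·y_ink = 18.5, 4·y_paper + 5·y_ink = 26.5.
Solving: y_paper = 3.5, y_ink = 2.5.
posters enters the basis when its profit ≥ yᵀa₃ = 3.5·4 + 2.5·4 = 24.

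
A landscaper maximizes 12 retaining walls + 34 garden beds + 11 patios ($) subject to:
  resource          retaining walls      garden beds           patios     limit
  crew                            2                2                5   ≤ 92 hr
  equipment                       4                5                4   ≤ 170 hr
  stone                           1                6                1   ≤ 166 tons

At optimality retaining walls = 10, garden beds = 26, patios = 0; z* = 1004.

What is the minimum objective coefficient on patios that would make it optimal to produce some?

Check each constraint at x*: crew 72/92 (slack 20); equipment 170/170 (tight); stone 166/166 (tight).
Slack constraints have shadow price 0 (complementary slackness).
From A_Bᵀ y = c: 4·y_equipment + 1·y_stone = 12; 5·y_equipment + 6·y_stone = 34.
Solving: y_equipment = 2, y_stone = 4.
patios enters the basis when its profit ≥ yᵀa₃ = 2·4 + 4·1 = 12.

12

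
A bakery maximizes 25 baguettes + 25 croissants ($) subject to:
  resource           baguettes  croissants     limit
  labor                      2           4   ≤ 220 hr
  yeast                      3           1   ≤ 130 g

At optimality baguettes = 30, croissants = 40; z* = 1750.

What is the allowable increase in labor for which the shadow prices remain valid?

300

Binding constraints: labor, yeast. The basis is B = [[2,4],[3,1]] with det -10.
Per unit increase in labor, x* moves by d = (-0.1, 0.3).
The basis stays optimal until baguettes reaches 0; allowable increase = 300 hr.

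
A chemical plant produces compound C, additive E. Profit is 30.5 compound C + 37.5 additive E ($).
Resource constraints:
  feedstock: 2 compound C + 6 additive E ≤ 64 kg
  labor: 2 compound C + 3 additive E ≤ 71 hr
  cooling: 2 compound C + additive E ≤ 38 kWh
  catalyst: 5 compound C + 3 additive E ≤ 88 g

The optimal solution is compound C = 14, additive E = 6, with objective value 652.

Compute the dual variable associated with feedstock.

4

Check each constraint at x*: feedstock 64/64 (tight); labor 46/71 (slack 25); cooling 34/38 (slack 4); catalyst 88/88 (tight).
By complementary slackness, y = 0 for the non-binding constraints.
From A_Bᵀ y = c: 2·y_feedstock + 5·y_catalyst = 30.5; 6·y_feedstock + 3·y_catalyst = 37.5.
→ y_feedstock = 4 and y_catalyst = 4.5.
Shadow price of feedstock = 4.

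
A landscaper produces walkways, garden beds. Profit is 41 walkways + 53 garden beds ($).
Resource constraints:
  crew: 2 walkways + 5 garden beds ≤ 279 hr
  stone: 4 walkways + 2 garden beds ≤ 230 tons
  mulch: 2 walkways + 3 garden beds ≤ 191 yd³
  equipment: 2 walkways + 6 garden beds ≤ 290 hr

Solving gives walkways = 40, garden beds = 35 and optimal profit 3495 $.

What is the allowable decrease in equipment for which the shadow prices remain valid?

175

Binding constraints: stone, equipment. The basis is B = [[4,2],[2,6]] with det 20.
Per unit decrease in equipment, x* moves by d = (0.1, -0.2).
The basis stays optimal until garden beds reaches 0; allowable decrease = 175 hr.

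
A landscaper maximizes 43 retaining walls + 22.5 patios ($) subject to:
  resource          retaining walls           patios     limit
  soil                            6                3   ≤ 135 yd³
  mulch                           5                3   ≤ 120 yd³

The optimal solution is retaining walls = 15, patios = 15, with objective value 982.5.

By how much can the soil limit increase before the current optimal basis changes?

Binding constraints: soil, mulch. The basis is B = [[6,3],[5,3]] with det 3.
Per unit increase in soil, x* moves by d = (1, -1.6667).
The basis stays optimal until patios reaches 0; allowable increase = 9 yd³.

9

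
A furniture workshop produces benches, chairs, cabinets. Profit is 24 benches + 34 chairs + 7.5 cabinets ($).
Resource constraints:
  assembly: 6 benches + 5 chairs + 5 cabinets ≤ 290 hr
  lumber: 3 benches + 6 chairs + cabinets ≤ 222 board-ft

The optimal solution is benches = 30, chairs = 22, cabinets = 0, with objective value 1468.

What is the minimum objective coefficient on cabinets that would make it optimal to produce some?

At the optimum: assembly uses 290 of 290 (binding); lumber uses 222 of 222 (binding).
Dual feasibility on the basic columns requires 6·y_assembly + 3·y_lumber = 24, 5·y_assembly + 6·y_lumber = 34.
→ y_assembly = 2 and y_lumber = 4.
cabinets enters the basis when its profit ≥ yᵀa₃ = 2·5 + 4·1 = 14.

14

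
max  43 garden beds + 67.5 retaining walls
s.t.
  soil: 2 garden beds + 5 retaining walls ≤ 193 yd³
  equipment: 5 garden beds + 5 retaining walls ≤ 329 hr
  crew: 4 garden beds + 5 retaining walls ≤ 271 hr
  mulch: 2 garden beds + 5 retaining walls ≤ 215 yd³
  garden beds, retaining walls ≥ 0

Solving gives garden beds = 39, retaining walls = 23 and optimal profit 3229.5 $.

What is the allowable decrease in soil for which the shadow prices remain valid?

38

Binding constraints: soil, crew. The basis is B = [[2,5],[4,5]] with det -10.
Per unit decrease in soil, x* moves by d = (0.5, -0.4).
The basis stays optimal until equipment becomes binding; allowable decrease = 38 yd³.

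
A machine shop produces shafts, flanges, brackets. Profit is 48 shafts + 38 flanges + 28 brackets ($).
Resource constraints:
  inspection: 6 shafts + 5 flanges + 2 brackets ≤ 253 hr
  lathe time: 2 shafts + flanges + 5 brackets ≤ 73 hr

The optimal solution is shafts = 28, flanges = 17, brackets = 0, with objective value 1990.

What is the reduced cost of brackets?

-1

At the optimum: inspection uses 253 of 253 (binding); lathe time uses 73 of 73 (binding).
Dual feasibility on the basic columns requires 6·y_inspection + 2·y_lathe time = 48, 5·y_inspection + 1·y_lathe time = 38.
Solving: y_inspection = 7, y_lathe time = 3.
Reduced cost of brackets: c₃ − yᵀa₃ = 28 − (7·2 + 3·5) = 28 − 29 = -1.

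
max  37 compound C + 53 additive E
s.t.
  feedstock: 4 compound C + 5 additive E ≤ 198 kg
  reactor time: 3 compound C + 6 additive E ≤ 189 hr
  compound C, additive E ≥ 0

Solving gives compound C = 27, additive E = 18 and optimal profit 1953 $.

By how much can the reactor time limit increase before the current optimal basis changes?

48.6

Binding constraints: feedstock, reactor time. The basis is B = [[4,5],[3,6]] with det 9.
Per unit increase in reactor time, x* moves by d = (-0.5556, 0.4444).
The basis stays optimal until compound C reaches 0; allowable increase = 48.6 hr.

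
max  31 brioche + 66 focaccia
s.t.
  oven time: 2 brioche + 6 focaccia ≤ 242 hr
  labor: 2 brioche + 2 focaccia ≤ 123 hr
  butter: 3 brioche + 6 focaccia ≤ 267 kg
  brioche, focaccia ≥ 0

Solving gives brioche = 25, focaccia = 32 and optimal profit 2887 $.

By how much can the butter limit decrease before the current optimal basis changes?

Binding constraints: oven time, butter. The basis is B = [[2,6],[3,6]] with det -6.
Per unit decrease in butter, x* moves by d = (-1, 0.3333).
The basis stays optimal until brioche reaches 0; allowable decrease = 25 kg.

25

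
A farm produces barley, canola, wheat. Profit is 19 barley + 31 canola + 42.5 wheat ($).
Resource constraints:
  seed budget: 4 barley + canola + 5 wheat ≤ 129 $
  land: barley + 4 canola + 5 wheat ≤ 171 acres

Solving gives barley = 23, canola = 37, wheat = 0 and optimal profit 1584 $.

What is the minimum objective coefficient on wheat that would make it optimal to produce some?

50

Both seed budget and land are binding at x*.
The binding rows give the dual system: 4·y_seed budget + 1·y_land = 19 and 1·y_seed budget + 4·y_land = 31.
Solving: y_seed budget = 3, y_land = 7.
wheat enters the basis when its profit ≥ yᵀa₃ = 3·5 + 7·5 = 50.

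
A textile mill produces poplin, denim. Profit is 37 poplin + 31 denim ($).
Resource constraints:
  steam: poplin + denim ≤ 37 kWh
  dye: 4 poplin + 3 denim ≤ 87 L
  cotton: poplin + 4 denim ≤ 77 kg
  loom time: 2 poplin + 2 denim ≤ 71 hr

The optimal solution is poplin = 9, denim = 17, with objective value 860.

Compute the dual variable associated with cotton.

1

Check each constraint at x*: steam 26/37 (slack 11); dye 87/87 (tight); cotton 77/77 (tight); loom time 52/71 (slack 19).
By complementary slackness, y = 0 for the non-binding constraints.
From A_Bᵀ y = c: 4·y_dye + 1·y_cotton = 37; 3·y_dye + 4·y_cotton = 31.
→ y_dye = 9 and y_cotton = 1.
Shadow price of cotton = 1.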